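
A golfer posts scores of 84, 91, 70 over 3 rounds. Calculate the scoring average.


Average = sum / n
Sum = 245
Average = 245 / 3 = 81.6667

81.6667


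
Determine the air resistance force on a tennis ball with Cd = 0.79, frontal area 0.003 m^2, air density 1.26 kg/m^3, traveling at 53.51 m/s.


Fd = 0.5 * Cd * rho * A * v^2
Fd = 0.5 * 0.79 * 1.26 * 0.003 * 53.51^2
v^2 = 2863.3201
Fd = 0.5 * 0.79 * 1.26 * 0.003 * 2863.3201 = 4.2752 N

4.2752 N


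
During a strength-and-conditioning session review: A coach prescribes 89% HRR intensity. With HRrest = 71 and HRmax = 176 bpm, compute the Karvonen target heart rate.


Target = HRrest + pct*(HRmax - HRrest)
Heart rate reserve = HRmax - HRrest = 176 - 71 = 105 bpm
Fraction = 89% = 0.89
Target = 71 + 0.89 * 105
Target = 71 + 93.45 = 164.45 bpm

164.45 bpm


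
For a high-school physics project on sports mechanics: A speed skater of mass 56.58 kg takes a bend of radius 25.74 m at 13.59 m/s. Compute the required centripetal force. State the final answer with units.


Fc = m * v^2 / r
v^2 = 13.59^2 = 184.6881
Fc = 56.58 * 184.6881 / 25.74
Fc = 10449.6527 / 25.74 = 405.9694 N

405.9694 N


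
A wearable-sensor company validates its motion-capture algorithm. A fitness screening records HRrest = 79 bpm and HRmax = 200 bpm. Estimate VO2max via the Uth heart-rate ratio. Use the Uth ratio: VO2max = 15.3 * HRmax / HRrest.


VO2max = 15.3 * HRmax / HRrest
VO2max = 15.3 * 200 / 79
VO2max = 3060 / 79 = 38.7342 mL/kg/min

38.7342 mL/kg/min


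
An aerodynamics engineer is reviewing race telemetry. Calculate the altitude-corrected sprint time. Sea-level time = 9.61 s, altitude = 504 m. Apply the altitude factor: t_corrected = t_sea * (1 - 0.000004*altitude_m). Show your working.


Correction factor = 1 - 0.000004 * 504 = 0.997984
t_corrected = t_sea * factor = 9.61 * 0.997984
t_corrected = 9.5906 s

9.5906 s


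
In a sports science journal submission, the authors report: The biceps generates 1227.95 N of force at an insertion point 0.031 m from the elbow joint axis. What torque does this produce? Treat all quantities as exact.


tau = F * d
tau = 1227.95 * 0.031
tau = 38.0665 N*m

38.0665 N*m


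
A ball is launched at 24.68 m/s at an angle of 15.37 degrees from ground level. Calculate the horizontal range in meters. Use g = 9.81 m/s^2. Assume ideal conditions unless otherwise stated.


R = v^2 * sin(2*theta) / g
Convert angle to radians: theta = 15.37 deg = 0.2683 rad
sin(2*theta) = sin(0.5365) = 0.5111
R = 24.68^2 * 0.5111 / 9.81
R = 609.1024 * 0.5111 / 9.81 = 31.7368 m

31.7368 m


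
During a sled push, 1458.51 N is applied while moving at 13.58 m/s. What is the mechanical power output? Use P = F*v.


P = F * v
P = 1458.51 * 13.58
P = 19806.5658 W

19806.5658 W


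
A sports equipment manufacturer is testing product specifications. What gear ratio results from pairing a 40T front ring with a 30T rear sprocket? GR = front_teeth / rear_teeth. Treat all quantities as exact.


GR = front_teeth / rear_teeth
GR = 40 / 30
GR = 1.3333

1.3333


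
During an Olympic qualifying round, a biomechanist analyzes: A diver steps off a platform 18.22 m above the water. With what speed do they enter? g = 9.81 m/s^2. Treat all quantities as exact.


v = sqrt(2 * g * h)
v = sqrt(2 * 9.81 * 18.22)
v = sqrt(357.4764) = 18.907 m/s

18.907 m/s


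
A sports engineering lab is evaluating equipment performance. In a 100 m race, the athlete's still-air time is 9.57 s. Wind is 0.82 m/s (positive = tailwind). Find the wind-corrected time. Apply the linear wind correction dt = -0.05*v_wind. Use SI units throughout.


dt = -0.05 * v_wind = -0.05 * 0.82 = -0.041 s
t_corrected = t_still + dt = 9.57 + (-0.041)
t_corrected = 9.529 s

9.529 s


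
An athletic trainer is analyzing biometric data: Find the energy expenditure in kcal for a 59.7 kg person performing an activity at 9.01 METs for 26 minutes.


kcal = MET * mass * time_hr
Convert time: 26 min = 0.4333 hr
kcal = 9.01 * 59.7 * 0.4333
kcal = 233.0887 kcal

233.0887 kcal


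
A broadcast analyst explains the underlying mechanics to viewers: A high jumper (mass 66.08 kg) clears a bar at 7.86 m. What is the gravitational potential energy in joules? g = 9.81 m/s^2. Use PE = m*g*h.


PE = m * g * h
PE = 66.08 * 9.81 * 7.86
PE = 648.2448 * 7.86 = 5095.2041 J

5095.2041 J


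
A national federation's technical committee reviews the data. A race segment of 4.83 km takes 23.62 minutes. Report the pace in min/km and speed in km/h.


Pace = time / distance = 23.62 min / 4.83 km = 4.8903 min/km
Speed = distance / time_in_hours = 4.83 / 0.3937 hr
Speed = 12.2693 km/h

4.8903 min/km, 12.2693 km/h


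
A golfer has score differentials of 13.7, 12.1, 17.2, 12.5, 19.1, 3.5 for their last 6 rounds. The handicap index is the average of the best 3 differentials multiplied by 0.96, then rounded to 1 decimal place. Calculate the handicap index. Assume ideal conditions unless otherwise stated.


All differentials: 13.7, 12.1, 17.2, 12.5, 19.1, 3.5
Sorted: 3.5, 12.1, 12.5, 13.7, 17.2, 19.1
Best 3: 3.5, 12.1, 12.5
Average of best = 28.1 / 3 = 9.3667
Raw index = 9.3667 * 0.96 = 8.992
Handicap index = round(8.992, 1) = 9.0

9.0


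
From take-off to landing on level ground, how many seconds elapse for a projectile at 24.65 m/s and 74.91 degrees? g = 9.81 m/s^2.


T = 2*v*sin(theta)/g
sin(theta) = sin(74.91 deg) = 0.9655
T = 2*24.65*0.9655 / 9.81
T = 47.6 / 9.81 = 4.8522 s

4.8522 s


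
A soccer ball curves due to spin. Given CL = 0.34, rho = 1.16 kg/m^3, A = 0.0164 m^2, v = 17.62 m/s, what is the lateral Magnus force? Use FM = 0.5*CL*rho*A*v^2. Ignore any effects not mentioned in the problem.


FM = 0.5 * CL * rho * A * v^2
FM = 0.5 * 0.34 * 1.16 * 0.0164 * 17.62^2
v^2 = 310.4644
FM = 0.5 * 0.34 * 1.16 * 0.0164 * 310.4644 = 1.0041 N

1.0041 N


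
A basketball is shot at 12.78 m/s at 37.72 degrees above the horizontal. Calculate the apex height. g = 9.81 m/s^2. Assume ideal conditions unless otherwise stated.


H = (v*sin(theta))^2 / (2*g)
vy = v*sin(theta) = 12.78 * sin(37.72 deg) = 7.8188 m/s
H = vy^2 / (2*g) = 61.1343 / (2*9.81)
H = 61.1343 / 19.62 = 3.1159 m

3.1159 m


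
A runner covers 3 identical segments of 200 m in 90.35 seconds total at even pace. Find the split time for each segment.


Split time = total_time / n_laps = 90.35 / 3
Split time = 30.1167 s per lap

30.1167 s


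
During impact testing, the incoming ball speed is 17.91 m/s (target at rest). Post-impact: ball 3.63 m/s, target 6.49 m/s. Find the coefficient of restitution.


e = (v2_after - v1_after) / (v1_before - v2_before)
Numerator = 6.49 - 3.63 = 2.86
Denominator = 17.91 - 0 = 17.91
e = 2.86 / 17.91 = 0.1597

0.1597


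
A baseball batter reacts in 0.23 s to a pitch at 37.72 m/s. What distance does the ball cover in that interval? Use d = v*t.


d = v * t
d = 37.72 * 0.23
d = 8.6756 m

8.6756 m


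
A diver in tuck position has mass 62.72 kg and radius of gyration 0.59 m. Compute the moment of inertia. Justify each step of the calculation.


I = m * k^2
I = 62.72 * 0.59^2
I = 62.72 * 0.3481 = 21.8328 kg*m^2

21.8328 kg*m^2


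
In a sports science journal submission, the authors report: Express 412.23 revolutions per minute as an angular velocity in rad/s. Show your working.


omega = RPM * 2 * pi / 60
omega = 412.23 * 2 * 3.14159 / 60
omega = 2590.1175 / 60 = 43.1686 rad/s

43.1686 rad/s


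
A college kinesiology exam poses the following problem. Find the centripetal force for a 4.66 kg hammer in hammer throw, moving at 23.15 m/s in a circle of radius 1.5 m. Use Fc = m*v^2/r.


Fc = m * v^2 / r
v^2 = 23.15^2 = 535.9225
Fc = 4.66 * 535.9225 / 1.5
Fc = 2497.3988 / 1.5 = 1664.9326 N

1664.9326 N


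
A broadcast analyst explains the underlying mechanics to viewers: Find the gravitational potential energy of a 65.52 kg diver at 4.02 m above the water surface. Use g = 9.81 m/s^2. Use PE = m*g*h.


PE = m * g * h
PE = 65.52 * 9.81 * 4.02
PE = 642.7512 * 4.02 = 2583.8598 J

2583.8598 J


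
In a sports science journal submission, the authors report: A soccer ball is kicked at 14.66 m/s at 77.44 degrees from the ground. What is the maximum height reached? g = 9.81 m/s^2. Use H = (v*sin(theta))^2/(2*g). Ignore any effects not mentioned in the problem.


H = (v*sin(theta))^2 / (2*g)
vy = v*sin(theta) = 14.66 * sin(77.44 deg) = 14.3092 m/s
H = vy^2 / (2*g) = 204.7523 / (2*9.81)
H = 204.7523 / 19.62 = 10.4359 m

10.4359 m


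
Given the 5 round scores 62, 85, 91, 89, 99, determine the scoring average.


Average = sum / n
Sum = 426
Average = 426 / 5 = 85.2

85.2


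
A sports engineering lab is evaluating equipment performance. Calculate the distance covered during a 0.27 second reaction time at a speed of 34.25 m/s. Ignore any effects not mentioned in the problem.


d = v * t
d = 34.25 * 0.27
d = 9.2475 m

9.2475 m


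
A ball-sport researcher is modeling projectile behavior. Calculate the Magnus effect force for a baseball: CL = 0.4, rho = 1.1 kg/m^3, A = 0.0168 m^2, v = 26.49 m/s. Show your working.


FM = 0.5 * CL * rho * A * v^2
FM = 0.5 * 0.4 * 1.1 * 0.0168 * 26.49^2
v^2 = 701.7201
FM = 0.5 * 0.4 * 1.1 * 0.0168 * 701.7201 = 2.5936 N

2.5936 N


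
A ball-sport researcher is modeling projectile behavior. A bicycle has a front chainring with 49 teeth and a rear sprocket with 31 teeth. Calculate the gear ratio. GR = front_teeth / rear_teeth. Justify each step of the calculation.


GR = front_teeth / rear_teeth
GR = 49 / 31
GR = 1.5806

1.5806


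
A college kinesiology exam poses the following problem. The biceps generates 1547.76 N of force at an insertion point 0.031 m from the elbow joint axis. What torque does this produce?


tau = F * d
tau = 1547.76 * 0.031
tau = 47.9806 N*m

47.9806 N*m


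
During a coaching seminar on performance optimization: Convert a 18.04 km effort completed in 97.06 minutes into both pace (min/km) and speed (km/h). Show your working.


Pace = time / distance = 97.06 min / 18.04 km = 5.3803 min/km
Speed = distance / time_in_hours = 18.04 / 1.6177 hr
Speed = 11.1519 km/h

5.3803 min/km, 11.1519 km/h


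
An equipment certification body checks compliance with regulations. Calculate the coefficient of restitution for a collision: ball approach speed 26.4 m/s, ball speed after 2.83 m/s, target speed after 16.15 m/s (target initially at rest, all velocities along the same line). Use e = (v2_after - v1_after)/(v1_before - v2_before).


e = (v2_after - v1_after) / (v1_before - v2_before)
Numerator = 16.15 - 2.83 = 13.32
Denominator = 26.4 - 0 = 26.4
e = 13.32 / 26.4 = 0.5045

0.5045


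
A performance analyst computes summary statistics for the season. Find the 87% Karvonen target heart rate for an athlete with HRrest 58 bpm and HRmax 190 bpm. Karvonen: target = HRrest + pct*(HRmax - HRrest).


Target = HRrest + pct*(HRmax - HRrest)
Heart rate reserve = HRmax - HRrest = 190 - 58 = 132 bpm
Fraction = 87% = 0.87
Target = 58 + 0.87 * 132
Target = 58 + 114.84 = 172.84 bpm

172.84 bpm


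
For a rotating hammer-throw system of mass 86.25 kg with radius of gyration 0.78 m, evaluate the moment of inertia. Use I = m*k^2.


I = m * k^2
I = 86.25 * 0.78^2
I = 86.25 * 0.6084 = 52.4745 kg*m^2

52.4745 kg*m^2


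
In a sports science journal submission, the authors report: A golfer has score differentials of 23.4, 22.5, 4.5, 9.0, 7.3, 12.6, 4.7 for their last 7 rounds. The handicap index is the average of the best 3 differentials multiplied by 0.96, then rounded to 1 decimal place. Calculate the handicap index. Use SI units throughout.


All differentials: 23.4, 22.5, 4.5, 9.0, 7.3, 12.6, 4.7
Sorted: 4.5, 4.7, 7.3, 9.0, 12.6, 22.5, 23.4
Best 3: 4.5, 4.7, 7.3
Average of best = 16.5 / 3 = 5.5
Raw index = 5.5 * 0.96 = 5.28
Handicap index = round(5.28, 1) = 5.3

5.3


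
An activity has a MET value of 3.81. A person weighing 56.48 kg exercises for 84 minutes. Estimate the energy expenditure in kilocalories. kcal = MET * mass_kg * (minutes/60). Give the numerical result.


kcal = MET * mass * time_hr
Convert time: 84 min = 1.4 hr
kcal = 3.81 * 56.48 * 1.4
kcal = 301.2643 kcal

301.2643 kcal


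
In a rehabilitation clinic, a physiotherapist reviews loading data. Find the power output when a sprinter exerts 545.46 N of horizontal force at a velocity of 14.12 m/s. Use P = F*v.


P = F * v
P = 545.46 * 14.12
P = 7701.8952 W

7701.8952 W


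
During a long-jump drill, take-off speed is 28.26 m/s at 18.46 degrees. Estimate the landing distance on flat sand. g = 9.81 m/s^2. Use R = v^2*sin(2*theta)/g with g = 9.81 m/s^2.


R = v^2 * sin(2*theta) / g
Convert angle to radians: theta = 18.46 deg = 0.3222 rad
sin(2*theta) = sin(0.6444) = 0.6007
R = 28.26^2 * 0.6007 / 9.81
R = 798.6276 * 0.6007 / 9.81 = 48.9027 m

48.9027 m


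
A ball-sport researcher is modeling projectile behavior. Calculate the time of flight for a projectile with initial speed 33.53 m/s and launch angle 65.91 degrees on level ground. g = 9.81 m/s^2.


T = 2*v*sin(theta)/g
sin(theta) = sin(65.91 deg) = 0.9129
T = 2*33.53*0.9129 / 9.81
T = 61.2194 / 9.81 = 6.2405 s

6.2405 s


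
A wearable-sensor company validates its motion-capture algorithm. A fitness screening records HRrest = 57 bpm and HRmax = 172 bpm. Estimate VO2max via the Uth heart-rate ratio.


VO2max = 15.3 * HRmax / HRrest
VO2max = 15.3 * 172 / 57
VO2max = 2631.6 / 57 = 46.1684 mL/kg/min

46.1684 mL/kg/min


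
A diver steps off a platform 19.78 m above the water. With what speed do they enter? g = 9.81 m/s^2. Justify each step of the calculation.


v = sqrt(2 * g * h)
v = sqrt(2 * 9.81 * 19.78)
v = sqrt(388.0836) = 19.6998 m/s

19.6998 m/s


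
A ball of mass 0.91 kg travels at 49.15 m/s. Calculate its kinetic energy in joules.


KE = 0.5 * m * v^2
KE = 0.5 * 0.91 * 49.15^2
KE = 0.5 * 0.91 * 2415.7225 = 1099.1537 J

1099.1537 J


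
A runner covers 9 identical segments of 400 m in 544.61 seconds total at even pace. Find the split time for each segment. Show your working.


Split time = total_time / n_laps = 544.61 / 9
Split time = 60.5122 s per lap

60.5122 s


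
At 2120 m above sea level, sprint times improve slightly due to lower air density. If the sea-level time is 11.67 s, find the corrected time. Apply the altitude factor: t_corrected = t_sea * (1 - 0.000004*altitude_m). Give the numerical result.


Correction factor = 1 - 0.000004 * 2120 = 0.99152
t_corrected = t_sea * factor = 11.67 * 0.99152
t_corrected = 11.571 s

11.571 s


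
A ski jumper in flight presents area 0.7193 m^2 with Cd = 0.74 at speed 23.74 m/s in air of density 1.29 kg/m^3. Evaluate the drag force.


Fd = 0.5 * Cd * rho * A * v^2
Fd = 0.5 * 0.74 * 1.29 * 0.7193 * 23.74^2
v^2 = 563.5876
Fd = 0.5 * 0.74 * 1.29 * 0.7193 * 563.5876 = 193.492 N

193.492 N


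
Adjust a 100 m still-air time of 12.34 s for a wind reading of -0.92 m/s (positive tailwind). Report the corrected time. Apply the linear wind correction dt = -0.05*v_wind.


dt = -0.05 * v_wind = -0.05 * -0.92 = 0.046 s
t_corrected = t_still + dt = 12.34 + (0.046)
t_corrected = 12.386 s

12.386 s


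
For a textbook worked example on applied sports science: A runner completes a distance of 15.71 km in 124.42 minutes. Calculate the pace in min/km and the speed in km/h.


Pace = time / distance = 124.42 min / 15.71 km = 7.9198 min/km
Speed = distance / time_in_hours = 15.71 / 2.0737 hr
Speed = 7.576 km/h

7.9198 min/km, 7.576 km/h


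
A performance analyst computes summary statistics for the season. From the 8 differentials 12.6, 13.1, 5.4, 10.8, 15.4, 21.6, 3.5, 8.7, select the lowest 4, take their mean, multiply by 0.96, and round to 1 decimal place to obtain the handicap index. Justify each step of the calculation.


All differentials: 12.6, 13.1, 5.4, 10.8, 15.4, 21.6, 3.5, 8.7
Sorted: 3.5, 5.4, 8.7, 10.8, 12.6, 13.1, 15.4, 21.6
Best 4: 3.5, 5.4, 8.7, 10.8
Average of best = 28.4 / 4 = 7.1
Raw index = 7.1 * 0.96 = 6.816
Handicap index = round(6.816, 1) = 6.8

6.8


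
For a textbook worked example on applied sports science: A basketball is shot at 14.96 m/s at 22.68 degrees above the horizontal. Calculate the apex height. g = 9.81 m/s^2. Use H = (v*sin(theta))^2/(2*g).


H = (v*sin(theta))^2 / (2*g)
vy = v*sin(theta) = 14.96 * sin(22.68 deg) = 5.7683 m/s
H = vy^2 / (2*g) = 33.2737 / (2*9.81)
H = 33.2737 / 19.62 = 1.6959 m

1.6959 m


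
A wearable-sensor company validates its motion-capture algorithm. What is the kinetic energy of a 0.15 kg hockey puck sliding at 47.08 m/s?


KE = 0.5 * m * v^2
KE = 0.5 * 0.15 * 47.08^2
KE = 0.5 * 0.15 * 2216.5264 = 166.2395 J

166.2395 J


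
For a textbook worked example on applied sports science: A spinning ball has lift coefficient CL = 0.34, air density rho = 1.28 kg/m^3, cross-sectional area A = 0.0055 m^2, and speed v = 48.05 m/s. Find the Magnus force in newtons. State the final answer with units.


FM = 0.5 * CL * rho * A * v^2
FM = 0.5 * 0.34 * 1.28 * 0.0055 * 48.05^2
v^2 = 2308.8025
FM = 0.5 * 0.34 * 1.28 * 0.0055 * 2308.8025 = 2.7632 N

2.7632 N


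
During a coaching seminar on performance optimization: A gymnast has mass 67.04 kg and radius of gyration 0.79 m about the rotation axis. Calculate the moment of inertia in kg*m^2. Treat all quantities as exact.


I = m * k^2
I = 67.04 * 0.79^2
I = 67.04 * 0.6241 = 41.8397 kg*m^2

41.8397 kg*m^2


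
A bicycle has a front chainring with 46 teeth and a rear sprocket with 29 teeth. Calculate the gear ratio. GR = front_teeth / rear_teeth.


GR = front_teeth / rear_teeth
GR = 46 / 29
GR = 1.5862

1.5862


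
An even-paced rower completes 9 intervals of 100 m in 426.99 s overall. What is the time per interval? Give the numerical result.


Split time = total_time / n_laps = 426.99 / 9
Split time = 47.4433 s per lap

47.4433 s


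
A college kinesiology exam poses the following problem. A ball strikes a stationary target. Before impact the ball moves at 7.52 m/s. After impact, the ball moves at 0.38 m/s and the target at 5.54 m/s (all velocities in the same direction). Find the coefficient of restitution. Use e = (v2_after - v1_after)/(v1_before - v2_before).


e = (v2_after - v1_after) / (v1_before - v2_before)
Numerator = 5.54 - 0.38 = 5.16
Denominator = 7.52 - 0 = 7.52
e = 5.16 / 7.52 = 0.6862

0.6862


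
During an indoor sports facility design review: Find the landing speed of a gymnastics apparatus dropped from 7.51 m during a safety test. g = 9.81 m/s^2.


v = sqrt(2 * g * h)
v = sqrt(2 * 9.81 * 7.51)
v = sqrt(147.3462) = 12.1386 m/s

12.1386 m/s


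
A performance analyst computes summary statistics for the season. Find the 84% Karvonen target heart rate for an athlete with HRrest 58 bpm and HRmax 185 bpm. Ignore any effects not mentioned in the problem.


Target = HRrest + pct*(HRmax - HRrest)
Heart rate reserve = HRmax - HRrest = 185 - 58 = 127 bpm
Fraction = 84% = 0.84
Target = 58 + 0.84 * 127
Target = 58 + 106.68 = 164.68 bpm

164.68 bpm


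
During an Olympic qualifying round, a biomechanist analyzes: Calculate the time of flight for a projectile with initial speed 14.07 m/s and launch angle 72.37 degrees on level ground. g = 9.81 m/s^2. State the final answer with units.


T = 2*v*sin(theta)/g
sin(theta) = sin(72.37 deg) = 0.953
T = 2*14.07*0.953 / 9.81
T = 26.8183 / 9.81 = 2.7338 s

2.7338 s


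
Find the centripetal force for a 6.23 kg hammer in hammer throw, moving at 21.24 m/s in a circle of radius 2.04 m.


Fc = m * v^2 / r
v^2 = 21.24^2 = 451.1376
Fc = 6.23 * 451.1376 / 2.04
Fc = 2810.5872 / 2.04 = 1377.7388 N

1377.7388 N


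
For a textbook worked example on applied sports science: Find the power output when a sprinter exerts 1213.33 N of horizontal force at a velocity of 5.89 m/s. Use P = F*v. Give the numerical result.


P = F * v
P = 1213.33 * 5.89
P = 7146.5137 W

7146.5137 W


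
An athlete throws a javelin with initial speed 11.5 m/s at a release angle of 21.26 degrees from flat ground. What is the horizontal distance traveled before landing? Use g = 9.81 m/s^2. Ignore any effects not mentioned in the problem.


R = v^2 * sin(2*theta) / g
Convert angle to radians: theta = 21.26 deg = 0.3711 rad
sin(2*theta) = sin(0.7421) = 0.6758
R = 11.5^2 * 0.6758 / 9.81
R = 132.25 * 0.6758 / 9.81 = 9.1112 m

9.1112 m


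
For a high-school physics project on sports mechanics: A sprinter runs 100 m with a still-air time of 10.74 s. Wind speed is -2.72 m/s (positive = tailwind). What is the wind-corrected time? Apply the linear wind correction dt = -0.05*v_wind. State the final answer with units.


dt = -0.05 * v_wind = -0.05 * -2.72 = 0.136 s
t_corrected = t_still + dt = 10.74 + (0.136)
t_corrected = 10.876 s

10.876 s


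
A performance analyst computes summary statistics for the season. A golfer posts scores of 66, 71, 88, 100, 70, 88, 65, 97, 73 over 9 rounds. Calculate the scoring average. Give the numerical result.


Average = sum / n
Sum = 718
Average = 718 / 9 = 79.7778

79.7778


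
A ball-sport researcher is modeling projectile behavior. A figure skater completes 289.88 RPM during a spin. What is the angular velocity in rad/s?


omega = RPM * 2 * pi / 60
omega = 289.88 * 2 * 3.14159 / 60
omega = 1821.3698 / 60 = 30.3562 rad/s

30.3562 rad/s


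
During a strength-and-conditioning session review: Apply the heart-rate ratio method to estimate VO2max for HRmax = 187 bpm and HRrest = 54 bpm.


VO2max = 15.3 * HRmax / HRrest
VO2max = 15.3 * 187 / 54
VO2max = 2861.1 / 54 = 52.9833 mL/kg/min

52.9833 mL/kg/min


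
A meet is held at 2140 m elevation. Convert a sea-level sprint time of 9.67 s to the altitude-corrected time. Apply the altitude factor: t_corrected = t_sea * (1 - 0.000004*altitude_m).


Correction factor = 1 - 0.000004 * 2140 = 0.99144
t_corrected = t_sea * factor = 9.67 * 0.99144
t_corrected = 9.5872 s

9.5872 s


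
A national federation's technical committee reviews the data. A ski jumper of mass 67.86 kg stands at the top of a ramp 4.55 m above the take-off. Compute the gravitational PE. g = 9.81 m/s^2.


PE = m * g * h
PE = 67.86 * 9.81 * 4.55
PE = 665.7066 * 4.55 = 3028.965 J

3028.965 J


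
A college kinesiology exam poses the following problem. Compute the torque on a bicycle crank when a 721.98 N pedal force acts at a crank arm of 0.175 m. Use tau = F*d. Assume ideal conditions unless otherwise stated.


tau = F * d
tau = 721.98 * 0.175
tau = 126.3465 N*m

126.3465 N*m


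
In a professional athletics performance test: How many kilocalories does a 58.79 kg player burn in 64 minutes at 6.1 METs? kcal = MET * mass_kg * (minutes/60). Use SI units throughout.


kcal = MET * mass * time_hr
Convert time: 64 min = 1.0667 hr
kcal = 6.1 * 58.79 * 1.0667
kcal = 382.5269 kcal

382.5269 kcal


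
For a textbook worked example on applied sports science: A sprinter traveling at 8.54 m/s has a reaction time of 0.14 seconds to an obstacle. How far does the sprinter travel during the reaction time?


d = v * t
d = 8.54 * 0.14
d = 1.1956 m

1.1956 m


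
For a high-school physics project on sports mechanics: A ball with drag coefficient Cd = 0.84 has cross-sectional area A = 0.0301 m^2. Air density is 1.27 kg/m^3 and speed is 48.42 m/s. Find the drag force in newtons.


Fd = 0.5 * Cd * rho * A * v^2
Fd = 0.5 * 0.84 * 1.27 * 0.0301 * 48.42^2
v^2 = 2344.4964
Fd = 0.5 * 0.84 * 1.27 * 0.0301 * 2344.4964 = 37.6417 N

37.6417 N


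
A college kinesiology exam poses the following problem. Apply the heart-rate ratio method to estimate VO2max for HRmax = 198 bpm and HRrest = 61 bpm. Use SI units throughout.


VO2max = 15.3 * HRmax / HRrest
VO2max = 15.3 * 198 / 61
VO2max = 3029.4 / 61 = 49.6623 mL/kg/min

49.6623 mL/kg/min


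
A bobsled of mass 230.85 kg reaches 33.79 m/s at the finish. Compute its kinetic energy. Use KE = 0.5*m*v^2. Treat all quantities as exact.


KE = 0.5 * m * v^2
KE = 0.5 * 230.85 * 33.79^2
KE = 0.5 * 230.85 * 1141.7641 = 131788.1212 J

131788.1212 J


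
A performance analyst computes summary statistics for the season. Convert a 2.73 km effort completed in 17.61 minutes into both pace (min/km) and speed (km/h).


Pace = time / distance = 17.61 min / 2.73 km = 6.4505 min/km
Speed = distance / time_in_hours = 2.73 / 0.2935 hr
Speed = 9.3015 km/h

6.4505 min/km, 9.3015 km/h


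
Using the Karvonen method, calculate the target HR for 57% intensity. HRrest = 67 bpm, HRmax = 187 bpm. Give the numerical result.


Target = HRrest + pct*(HRmax - HRrest)
Heart rate reserve = HRmax - HRrest = 187 - 67 = 120 bpm
Fraction = 57% = 0.57
Target = 67 + 0.57 * 120
Target = 67 + 68.4 = 135.4 bpm

135.4 bpm


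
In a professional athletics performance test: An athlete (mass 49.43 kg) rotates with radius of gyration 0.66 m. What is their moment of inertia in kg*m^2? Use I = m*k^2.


I = m * k^2
I = 49.43 * 0.66^2
I = 49.43 * 0.4356 = 21.5317 kg*m^2

21.5317 kg*m^2


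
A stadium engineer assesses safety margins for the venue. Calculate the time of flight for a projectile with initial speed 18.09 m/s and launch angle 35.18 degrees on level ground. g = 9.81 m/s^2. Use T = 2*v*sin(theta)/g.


T = 2*v*sin(theta)/g
sin(theta) = sin(35.18 deg) = 0.5761
T = 2*18.09*0.5761 / 9.81
T = 20.845 / 9.81 = 2.1249 s

2.1249 s


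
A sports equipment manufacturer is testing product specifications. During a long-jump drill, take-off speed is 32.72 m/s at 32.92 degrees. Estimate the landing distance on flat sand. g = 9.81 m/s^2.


R = v^2 * sin(2*theta) / g
Convert angle to radians: theta = 32.92 deg = 0.5746 rad
sin(2*theta) = sin(1.1491) = 0.9124
R = 32.72^2 * 0.9124 / 9.81
R = 1070.5984 * 0.9124 / 9.81 = 99.574 m

99.574 m


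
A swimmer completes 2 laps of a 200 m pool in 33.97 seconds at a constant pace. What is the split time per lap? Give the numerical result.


Split time = total_time / n_laps = 33.97 / 2
Split time = 16.985 s per lap

16.985 s


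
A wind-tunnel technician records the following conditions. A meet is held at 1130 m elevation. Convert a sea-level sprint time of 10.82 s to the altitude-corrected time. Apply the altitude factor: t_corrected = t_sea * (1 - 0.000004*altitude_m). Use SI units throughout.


Correction factor = 1 - 0.000004 * 1130 = 0.99548
t_corrected = t_sea * factor = 10.82 * 0.99548
t_corrected = 10.7711 s

10.7711 s


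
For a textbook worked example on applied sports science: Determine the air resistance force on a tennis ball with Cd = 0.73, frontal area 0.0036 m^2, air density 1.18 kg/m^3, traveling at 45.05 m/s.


Fd = 0.5 * Cd * rho * A * v^2
Fd = 0.5 * 0.73 * 1.18 * 0.0036 * 45.05^2
v^2 = 2029.5025
Fd = 0.5 * 0.73 * 1.18 * 0.0036 * 2029.5025 = 3.1468 N

3.1468 N


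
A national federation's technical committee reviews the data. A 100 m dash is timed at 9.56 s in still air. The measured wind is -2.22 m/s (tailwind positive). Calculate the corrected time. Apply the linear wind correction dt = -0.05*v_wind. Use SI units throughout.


dt = -0.05 * v_wind = -0.05 * -2.22 = 0.111 s
t_corrected = t_still + dt = 9.56 + (0.111)
t_corrected = 9.671 s

9.671 s


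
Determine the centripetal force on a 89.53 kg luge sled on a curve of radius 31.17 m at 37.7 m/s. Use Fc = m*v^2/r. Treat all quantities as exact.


Fc = m * v^2 / r
v^2 = 37.7^2 = 1421.29
Fc = 89.53 * 1421.29 / 31.17
Fc = 127248.0937 / 31.17 = 4082.3899 N

4082.3899 N


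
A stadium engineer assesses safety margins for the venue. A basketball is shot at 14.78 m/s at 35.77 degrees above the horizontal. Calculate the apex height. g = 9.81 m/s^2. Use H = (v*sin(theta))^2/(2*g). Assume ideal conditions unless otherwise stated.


H = (v*sin(theta))^2 / (2*g)
vy = v*sin(theta) = 14.78 * sin(35.77 deg) = 8.6394 m/s
H = vy^2 / (2*g) = 74.6392 / (2*9.81)
H = 74.6392 / 19.62 = 3.8042 m

3.8042 m


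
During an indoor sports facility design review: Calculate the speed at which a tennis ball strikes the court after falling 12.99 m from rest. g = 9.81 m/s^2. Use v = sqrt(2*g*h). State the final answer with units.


v = sqrt(2 * g * h)
v = sqrt(2 * 9.81 * 12.99)
v = sqrt(254.8638) = 15.9645 m/s

15.9645 m/s


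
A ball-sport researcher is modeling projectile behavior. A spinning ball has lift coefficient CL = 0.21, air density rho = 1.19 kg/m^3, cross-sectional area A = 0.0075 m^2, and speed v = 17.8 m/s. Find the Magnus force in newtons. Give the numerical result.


FM = 0.5 * CL * rho * A * v^2
FM = 0.5 * 0.21 * 1.19 * 0.0075 * 17.8^2
v^2 = 316.84
FM = 0.5 * 0.21 * 1.19 * 0.0075 * 316.84 = 0.2969 N

0.2969 N


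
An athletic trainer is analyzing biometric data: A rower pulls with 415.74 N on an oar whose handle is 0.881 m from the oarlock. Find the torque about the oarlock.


tau = F * d
tau = 415.74 * 0.881
tau = 366.2669 N*m

366.2669 N*m


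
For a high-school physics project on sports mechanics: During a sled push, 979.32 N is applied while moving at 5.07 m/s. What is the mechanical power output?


P = F * v
P = 979.32 * 5.07
P = 4965.1524 W

4965.1524 W


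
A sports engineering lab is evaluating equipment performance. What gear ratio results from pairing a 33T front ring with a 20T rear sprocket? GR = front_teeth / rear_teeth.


GR = front_teeth / rear_teeth
GR = 33 / 20
GR = 1.65

1.65


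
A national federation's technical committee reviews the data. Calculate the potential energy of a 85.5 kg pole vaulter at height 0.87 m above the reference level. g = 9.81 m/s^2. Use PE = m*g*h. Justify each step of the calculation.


PE = m * g * h
PE = 85.5 * 9.81 * 0.87
PE = 838.755 * 0.87 = 729.7169 J

729.7169 J


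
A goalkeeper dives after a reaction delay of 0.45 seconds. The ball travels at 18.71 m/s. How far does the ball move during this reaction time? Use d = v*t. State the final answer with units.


d = v * t
d = 18.71 * 0.45
d = 8.4195 m

8.4195 m


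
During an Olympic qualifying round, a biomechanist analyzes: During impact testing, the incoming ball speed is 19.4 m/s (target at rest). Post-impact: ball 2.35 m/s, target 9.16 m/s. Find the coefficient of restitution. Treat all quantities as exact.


e = (v2_after - v1_after) / (v1_before - v2_before)
Numerator = 9.16 - 2.35 = 6.81
Denominator = 19.4 - 0 = 19.4
e = 6.81 / 19.4 = 0.351

0.351


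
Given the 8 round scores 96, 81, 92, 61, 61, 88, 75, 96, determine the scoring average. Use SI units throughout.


Average = sum / n
Sum = 650
Average = 650 / 8 = 81.25

81.25


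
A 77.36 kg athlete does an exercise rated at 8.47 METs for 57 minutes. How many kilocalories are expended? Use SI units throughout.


kcal = MET * mass * time_hr
Convert time: 57 min = 0.95 hr
kcal = 8.47 * 77.36 * 0.95
kcal = 622.4772 kcal

622.4772 kcal


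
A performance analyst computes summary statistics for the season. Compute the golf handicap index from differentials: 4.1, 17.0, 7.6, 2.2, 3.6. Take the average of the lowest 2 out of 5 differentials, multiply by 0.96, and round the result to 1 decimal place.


All differentials: 4.1, 17.0, 7.6, 2.2, 3.6
Sorted: 2.2, 3.6, 4.1, 7.6, 17.0
Best 2: 2.2, 3.6
Average of best = 5.8 / 2 = 2.9
Raw index = 2.9 * 0.96 = 2.784
Handicap index = round(2.784, 1) = 2.8

2.8


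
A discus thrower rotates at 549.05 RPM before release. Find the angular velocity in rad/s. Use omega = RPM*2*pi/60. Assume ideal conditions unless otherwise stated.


omega = RPM * 2 * pi / 60
omega = 549.05 * 2 * 3.14159 / 60
omega = 3449.7829 / 60 = 57.4964 rad/s

57.4964 rad/s


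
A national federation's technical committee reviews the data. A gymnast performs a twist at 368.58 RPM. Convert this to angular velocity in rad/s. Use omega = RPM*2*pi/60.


omega = RPM * 2 * pi / 60
omega = 368.58 * 2 * 3.14159 / 60
omega = 2315.8564 / 60 = 38.5976 rad/s

38.5976 rad/s


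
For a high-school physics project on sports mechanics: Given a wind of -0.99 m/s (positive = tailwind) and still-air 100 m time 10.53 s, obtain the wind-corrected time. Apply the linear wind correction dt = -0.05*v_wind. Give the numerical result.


dt = -0.05 * v_wind = -0.05 * -0.99 = 0.0495 s
t_corrected = t_still + dt = 10.53 + (0.0495)
t_corrected = 10.5795 s

10.5795 s


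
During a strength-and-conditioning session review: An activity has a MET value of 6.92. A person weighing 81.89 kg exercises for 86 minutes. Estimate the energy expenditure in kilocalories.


kcal = MET * mass * time_hr
Convert time: 86 min = 1.4333 hr
kcal = 6.92 * 81.89 * 1.4333
kcal = 812.2396 kcal

812.2396 kcal


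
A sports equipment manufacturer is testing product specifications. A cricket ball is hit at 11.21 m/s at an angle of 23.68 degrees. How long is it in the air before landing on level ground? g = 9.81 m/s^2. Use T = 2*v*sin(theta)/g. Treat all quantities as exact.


T = 2*v*sin(theta)/g
sin(theta) = sin(23.68 deg) = 0.4016
T = 2*11.21*0.4016 / 9.81
T = 9.0045 / 9.81 = 0.9179 s

0.9179 s


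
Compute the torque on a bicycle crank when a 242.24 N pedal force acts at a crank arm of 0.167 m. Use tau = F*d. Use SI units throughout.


tau = F * d
tau = 242.24 * 0.167
tau = 40.4541 N*m

40.4541 N*m


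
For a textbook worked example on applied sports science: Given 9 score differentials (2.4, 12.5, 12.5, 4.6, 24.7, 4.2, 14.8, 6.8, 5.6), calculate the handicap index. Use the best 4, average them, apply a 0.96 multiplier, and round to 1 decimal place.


All differentials: 2.4, 12.5, 12.5, 4.6, 24.7, 4.2, 14.8, 6.8, 5.6
Sorted: 2.4, 4.2, 4.6, 5.6, 6.8, 12.5, 12.5, 14.8, 24.7
Best 4: 2.4, 4.2, 4.6, 5.6
Average of best = 16.8 / 4 = 4.2
Raw index = 4.2 * 0.96 = 4.032
Handicap index = round(4.032, 1) = 4.0

4.0


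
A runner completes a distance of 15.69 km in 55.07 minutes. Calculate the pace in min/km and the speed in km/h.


Pace = time / distance = 55.07 min / 15.69 km = 3.5099 min/km
Speed = distance / time_in_hours = 15.69 / 0.9178 hr
Speed = 17.0946 km/h

3.5099 min/km, 17.0946 km/h


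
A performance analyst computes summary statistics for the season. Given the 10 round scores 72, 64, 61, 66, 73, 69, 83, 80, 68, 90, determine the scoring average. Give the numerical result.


Average = sum / n
Sum = 726
Average = 726 / 10 = 72.6

72.6


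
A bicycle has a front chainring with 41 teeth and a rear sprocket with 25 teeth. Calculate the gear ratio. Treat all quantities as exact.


GR = front_teeth / rear_teeth
GR = 41 / 25
GR = 1.64

1.64


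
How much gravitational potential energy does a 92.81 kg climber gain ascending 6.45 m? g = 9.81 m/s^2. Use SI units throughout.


PE = m * g * h
PE = 92.81 * 9.81 * 6.45
PE = 910.4661 * 6.45 = 5872.5063 J

5872.5063 J


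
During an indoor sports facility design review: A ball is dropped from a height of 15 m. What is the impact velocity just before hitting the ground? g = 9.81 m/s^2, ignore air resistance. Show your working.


v = sqrt(2 * g * h)
v = sqrt(2 * 9.81 * 15)
v = sqrt(294.3) = 17.1552 m/s

17.1552 m/s


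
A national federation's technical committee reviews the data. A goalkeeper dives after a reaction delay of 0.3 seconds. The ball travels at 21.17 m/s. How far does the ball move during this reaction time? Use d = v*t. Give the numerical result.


d = v * t
d = 21.17 * 0.3
d = 6.351 m

6.351 m


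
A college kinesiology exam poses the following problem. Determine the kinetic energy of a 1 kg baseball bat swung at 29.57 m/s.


KE = 0.5 * m * v^2
KE = 0.5 * 1 * 29.57^2
KE = 0.5 * 1 * 874.3849 = 437.1925 J

437.1925 J


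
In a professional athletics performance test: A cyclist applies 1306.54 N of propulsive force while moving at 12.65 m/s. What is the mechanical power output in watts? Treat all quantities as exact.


P = F * v
P = 1306.54 * 12.65
P = 16527.731 W

16527.731 W


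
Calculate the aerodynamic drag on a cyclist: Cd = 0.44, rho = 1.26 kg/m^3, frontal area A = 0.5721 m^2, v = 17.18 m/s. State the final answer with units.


Fd = 0.5 * Cd * rho * A * v^2
Fd = 0.5 * 0.44 * 1.26 * 0.5721 * 17.18^2
v^2 = 295.1524
Fd = 0.5 * 0.44 * 1.26 * 0.5721 * 295.1524 = 46.8071 N

46.8071 N


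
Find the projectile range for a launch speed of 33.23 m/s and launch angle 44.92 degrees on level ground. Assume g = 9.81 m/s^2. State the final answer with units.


R = v^2 * sin(2*theta) / g
Convert angle to radians: theta = 44.92 deg = 0.784 rad
sin(2*theta) = sin(1.568) = 1
R = 33.23^2 * 1 / 9.81
R = 1104.2329 * 1 / 9.81 = 112.5615 m

112.5615 m


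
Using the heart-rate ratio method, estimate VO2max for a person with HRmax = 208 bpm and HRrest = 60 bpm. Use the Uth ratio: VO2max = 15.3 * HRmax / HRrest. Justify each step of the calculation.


VO2max = 15.3 * HRmax / HRrest
VO2max = 15.3 * 208 / 60
VO2max = 3182.4 / 60 = 53.04 mL/kg/min

53.04 mL/kg/min


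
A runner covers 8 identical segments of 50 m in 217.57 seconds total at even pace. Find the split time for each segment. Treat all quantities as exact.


Split time = total_time / n_laps = 217.57 / 8
Split time = 27.1962 s per lap

27.1962 s


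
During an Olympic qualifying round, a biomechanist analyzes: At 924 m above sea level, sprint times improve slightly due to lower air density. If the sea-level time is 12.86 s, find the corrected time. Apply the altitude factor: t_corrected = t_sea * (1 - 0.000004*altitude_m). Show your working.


Correction factor = 1 - 0.000004 * 924 = 0.996304
t_corrected = t_sea * factor = 12.86 * 0.996304
t_corrected = 12.8125 s

12.8125 s


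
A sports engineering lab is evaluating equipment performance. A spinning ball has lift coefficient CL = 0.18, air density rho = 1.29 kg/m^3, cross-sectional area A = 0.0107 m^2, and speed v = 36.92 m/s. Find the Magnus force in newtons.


FM = 0.5 * CL * rho * A * v^2
FM = 0.5 * 0.18 * 1.29 * 0.0107 * 36.92^2
v^2 = 1363.0864
FM = 0.5 * 0.18 * 1.29 * 0.0107 * 1363.0864 = 1.6933 N

1.6933 N


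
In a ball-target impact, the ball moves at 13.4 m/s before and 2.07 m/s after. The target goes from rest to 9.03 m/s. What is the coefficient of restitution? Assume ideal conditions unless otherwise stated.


e = (v2_after - v1_after) / (v1_before - v2_before)
Numerator = 9.03 - 2.07 = 6.96
Denominator = 13.4 - 0 = 13.4
e = 6.96 / 13.4 = 0.5194

0.5194


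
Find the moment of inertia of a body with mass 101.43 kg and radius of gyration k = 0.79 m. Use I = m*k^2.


I = m * k^2
I = 101.43 * 0.79^2
I = 101.43 * 0.6241 = 63.3025 kg*m^2

63.3025 kg*m^2


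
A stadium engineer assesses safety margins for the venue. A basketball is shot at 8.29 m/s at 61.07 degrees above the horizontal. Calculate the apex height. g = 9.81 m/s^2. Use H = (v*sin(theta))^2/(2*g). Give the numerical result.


H = (v*sin(theta))^2 / (2*g)
vy = v*sin(theta) = 8.29 * sin(61.07 deg) = 7.2555 m/s
H = vy^2 / (2*g) = 52.6423 / (2*9.81)
H = 52.6423 / 19.62 = 2.6831 m

2.6831 m


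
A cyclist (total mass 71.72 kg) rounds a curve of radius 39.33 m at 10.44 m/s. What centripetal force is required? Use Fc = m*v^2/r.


Fc = m * v^2 / r
v^2 = 10.44^2 = 108.9936
Fc = 71.72 * 108.9936 / 39.33
Fc = 7817.021 / 39.33 = 198.7547 N

198.7547 N


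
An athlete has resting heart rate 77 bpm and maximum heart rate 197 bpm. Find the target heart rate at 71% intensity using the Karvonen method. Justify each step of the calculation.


Target = HRrest + pct*(HRmax - HRrest)
Heart rate reserve = HRmax - HRrest = 197 - 77 = 120 bpm
Fraction = 71% = 0.71
Target = 77 + 0.71 * 120
Target = 77 + 85.2 = 162.2 bpm

162.2 bpm


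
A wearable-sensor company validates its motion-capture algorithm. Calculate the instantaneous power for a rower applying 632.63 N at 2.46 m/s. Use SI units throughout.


P = F * v
P = 632.63 * 2.46
P = 1556.2698 W

1556.2698 W


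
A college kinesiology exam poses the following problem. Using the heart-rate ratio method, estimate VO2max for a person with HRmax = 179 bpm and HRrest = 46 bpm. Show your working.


VO2max = 15.3 * HRmax / HRrest
VO2max = 15.3 * 179 / 46
VO2max = 2738.7 / 46 = 59.537 mL/kg/min

59.537 mL/kg/min
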